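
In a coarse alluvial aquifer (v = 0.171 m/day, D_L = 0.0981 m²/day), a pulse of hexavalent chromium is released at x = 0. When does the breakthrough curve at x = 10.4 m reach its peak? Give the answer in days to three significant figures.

For the 1D instantaneous-source solution, setting ∂C/∂t = 0 at fixed x gives v²t² + 2Dt − x² = 0, so t = (√(D² + v²x²) − D)/v².
√(D² + v²x²) = √(0.0981² + 0.171² × 10.4²) = 1.781; v² = 0.029241.
t = (1.781 − 0.0981)/0.029241 = 57.6 days (vs. the pure-advection estimate x/v = 60.8 d).

57.6 days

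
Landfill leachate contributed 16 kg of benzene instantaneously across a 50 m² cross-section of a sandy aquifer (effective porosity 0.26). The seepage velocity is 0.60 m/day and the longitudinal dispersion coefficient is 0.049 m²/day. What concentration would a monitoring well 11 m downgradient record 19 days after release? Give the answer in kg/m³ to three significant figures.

For an instantaneous plane source, C(x,t) = M/(n_e·A·√(4πDt)) · exp(−(x−vt)²/(4Dt)), with n_e·A the pore (flow) area.
Plume center vt = 0.60 × 19 = 11.4 m, so the well at 11 m is 0.4 m upgradient of the peak.
√(4πDt) = 3.420 m, giving peak height M/(n_e·A·√(4πDt)) = 16/(0.26 × 50 × 3.420) = 0.3599 kg/m³.
(x−vt)²/(4Dt) = (-0.4)²/(4 × 0.049 × 19) = 0.04296; exp(−0.04296) = 0.9579.
C = 0.3599 × 0.9579 = 0.345 kg/m³.

0.345 kg/m³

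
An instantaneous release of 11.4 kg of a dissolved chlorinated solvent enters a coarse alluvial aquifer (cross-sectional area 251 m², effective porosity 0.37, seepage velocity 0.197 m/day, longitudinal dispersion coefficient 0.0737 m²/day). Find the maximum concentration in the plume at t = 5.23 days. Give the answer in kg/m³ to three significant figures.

0.0558 kg/m³

The peak of an instantaneous 1D plume sits at x = vt; there the Gaussian factor is 1 and C_max = M/(n_e·A·√(4πDt)), where n_e·A is the pore area the mass is dissolved in.
√(4πDt) = √(4π × 0.0737 × 5.23) = 2.201 m, so C_max = 11.4/(0.37 × 251 × 2.201) = 0.0558 kg/m³.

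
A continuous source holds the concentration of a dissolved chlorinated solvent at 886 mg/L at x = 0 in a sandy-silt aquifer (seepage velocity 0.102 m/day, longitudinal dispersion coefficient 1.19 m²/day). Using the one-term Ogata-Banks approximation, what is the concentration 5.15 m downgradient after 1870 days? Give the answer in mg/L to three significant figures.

For a continuous step input, C/C₀ ≈ ½·erfc((x−vt)/(2√(Dt))).
vt = 0.102 × 1870 = 190.74 m and 2√(Dt) = 2√(1.19 × 1870) = 94.35 m.
Argument (x−vt)/(2√(Dt)) = (5.15 − 190.74)/94.35 = -1.967; ½·erfc(-1.967) = 0.9973.
C = 886 × 0.9973 = 884 mg/L.

884 mg/L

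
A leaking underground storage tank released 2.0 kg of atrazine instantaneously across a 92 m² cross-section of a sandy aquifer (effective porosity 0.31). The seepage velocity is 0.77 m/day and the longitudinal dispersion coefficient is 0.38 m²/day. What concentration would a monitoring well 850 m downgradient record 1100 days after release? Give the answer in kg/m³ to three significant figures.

For an instantaneous plane source, C(x,t) = M/(n_e·A·√(4πDt)) · exp(−(x−vt)²/(4Dt)), with n_e·A the pore (flow) area.
Plume center vt = 0.77 × 1100 = 847 m, so the well at 850 m is 3 m downgradient of the peak.
√(4πDt) = 72.48 m, giving peak height M/(n_e·A·√(4πDt)) = 2.0/(0.31 × 92 × 72.48) = 0.0009675 kg/m³.
(x−vt)²/(4Dt) = (3)²/(4 × 0.38 × 1100) = 0.005383; exp(−0.005383) = 0.9946.
C = 0.0009675 × 0.9946 = 0.000962 kg/m³.

0.000962 kg/m³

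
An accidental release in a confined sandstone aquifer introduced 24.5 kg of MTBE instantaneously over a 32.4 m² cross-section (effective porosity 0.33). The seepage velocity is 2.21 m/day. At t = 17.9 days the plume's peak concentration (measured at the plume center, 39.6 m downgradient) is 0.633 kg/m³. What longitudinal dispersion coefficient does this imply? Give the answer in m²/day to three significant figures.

At the plume center C_max = M/(n_e·A·√(4πDt)), so D = M²/(4πt·(n_e·A·C_max)²).
n_e·A·C_max = 0.33 × 32.4 × 0.633 = 6.768 kg/m.
D = 24.5²/(4π × 17.9 × 6.768²) = 0.0583 m²/day.

0.0583 m²/day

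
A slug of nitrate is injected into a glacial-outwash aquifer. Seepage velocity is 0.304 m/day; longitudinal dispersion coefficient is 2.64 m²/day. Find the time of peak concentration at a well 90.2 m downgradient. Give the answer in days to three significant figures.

For the 1D instantaneous-source solution, setting ∂C/∂t = 0 at fixed x gives v²t² + 2Dt − x² = 0, so t = (√(D² + v²x²) − D)/v².
√(D² + v²x²) = √(2.64² + 0.304² × 90.2²) = 27.55; v² = 0.092416.
t = (27.55 − 2.64)/0.092416 = 270 days (vs. the pure-advection estimate x/v = 297 d).

270 days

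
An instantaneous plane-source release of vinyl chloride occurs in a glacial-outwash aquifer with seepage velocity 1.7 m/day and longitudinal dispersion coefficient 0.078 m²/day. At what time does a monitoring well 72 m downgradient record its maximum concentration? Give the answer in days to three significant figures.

For the 1D instantaneous-source solution, setting ∂C/∂t = 0 at fixed x gives v²t² + 2Dt − x² = 0, so t = (√(D² + v²x²) − D)/v².
√(D² + v²x²) = √(0.078² + 1.7² × 72²) = 122.4; v² = 2.89.
t = (122.4 − 0.078)/2.89 = 42.3 days (vs. the pure-advection estimate x/v = 42.4 d).

42.3 days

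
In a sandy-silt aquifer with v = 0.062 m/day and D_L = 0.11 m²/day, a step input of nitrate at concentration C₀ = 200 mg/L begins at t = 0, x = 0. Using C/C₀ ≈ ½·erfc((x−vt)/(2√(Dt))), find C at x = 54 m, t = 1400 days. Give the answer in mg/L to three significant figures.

194 mg/L

For a continuous step input, C/C₀ ≈ ½·erfc((x−vt)/(2√(Dt))).
vt = 0.062 × 1400 = 86.8 m and 2√(Dt) = 2√(0.11 × 1400) = 24.82 m.
Argument (x−vt)/(2√(Dt)) = (54 − 86.8)/24.82 = -1.322; ½·erfc(-1.322) = 0.9692.
C = 200 × 0.9692 = 194 mg/L.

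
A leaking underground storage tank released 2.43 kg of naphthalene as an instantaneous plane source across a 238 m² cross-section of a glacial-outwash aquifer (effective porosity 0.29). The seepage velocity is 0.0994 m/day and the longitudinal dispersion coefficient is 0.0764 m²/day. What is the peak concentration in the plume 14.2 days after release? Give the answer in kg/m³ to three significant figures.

0.00954 kg/m³

The peak of an instantaneous 1D plume sits at x = vt; there the Gaussian factor is 1 and C_max = M/(n_e·A·√(4πDt)), where n_e·A is the pore area the mass is dissolved in.
√(4πDt) = √(4π × 0.0764 × 14.2) = 3.692 m, so C_max = 2.43/(0.29 × 238 × 3.692) = 0.00954 kg/m³.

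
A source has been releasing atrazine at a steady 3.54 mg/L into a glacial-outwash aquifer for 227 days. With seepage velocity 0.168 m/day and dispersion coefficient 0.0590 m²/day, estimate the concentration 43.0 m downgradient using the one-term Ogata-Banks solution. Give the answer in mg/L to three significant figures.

For a continuous step input, C/C₀ ≈ ½·erfc((x−vt)/(2√(Dt))).
vt = 0.168 × 227 = 38.136 m and 2√(Dt) = 2√(0.0590 × 227) = 7.319 m.
Argument (x−vt)/(2√(Dt)) = (43.0 − 38.136)/7.319 = 0.6646; ½·erfc(0.6646) = 0.1736.
C = 3.54 × 0.1736 = 0.615 mg/L.

0.615 mg/L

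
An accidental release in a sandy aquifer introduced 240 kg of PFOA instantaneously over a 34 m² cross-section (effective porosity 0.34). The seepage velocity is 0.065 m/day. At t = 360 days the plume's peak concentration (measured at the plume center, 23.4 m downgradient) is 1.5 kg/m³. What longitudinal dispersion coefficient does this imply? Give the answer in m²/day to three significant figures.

At the plume center C_max = M/(n_e·A·√(4πDt)), so D = M²/(4πt·(n_e·A·C_max)²).
n_e·A·C_max = 0.34 × 34 × 1.5 = 17.34 kg/m.
D = 240²/(4π × 360 × 17.34²) = 0.0423 m²/day.

0.0423 m²/day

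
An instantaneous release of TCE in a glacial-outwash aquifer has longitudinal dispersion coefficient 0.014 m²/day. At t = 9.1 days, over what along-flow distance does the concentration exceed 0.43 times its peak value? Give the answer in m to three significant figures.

1.31 m

The plume is Gaussian with σ = √(2Dt) = √(2 × 0.014 × 9.1) = 0.5048 m.
C/C_peak = exp(−Δx²/(2σ²)) = 0.43 ⇒ Δx = σ·√(−2 ln 0.43) = 0.5048 × 1.299 = 0.6557 m.
Width = 2Δx = 1.31 m.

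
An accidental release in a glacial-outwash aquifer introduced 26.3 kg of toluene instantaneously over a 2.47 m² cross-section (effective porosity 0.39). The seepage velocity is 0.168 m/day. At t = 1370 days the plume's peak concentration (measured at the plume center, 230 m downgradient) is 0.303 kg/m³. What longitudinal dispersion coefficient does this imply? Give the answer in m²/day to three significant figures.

0.472 m²/day

At the plume center C_max = M/(n_e·A·√(4πDt)), so D = M²/(4πt·(n_e·A·C_max)²).
n_e·A·C_max = 0.39 × 2.47 × 0.303 = 0.2919 kg/m.
D = 26.3²/(4π × 1370 × 0.2919²) = 0.472 m²/day.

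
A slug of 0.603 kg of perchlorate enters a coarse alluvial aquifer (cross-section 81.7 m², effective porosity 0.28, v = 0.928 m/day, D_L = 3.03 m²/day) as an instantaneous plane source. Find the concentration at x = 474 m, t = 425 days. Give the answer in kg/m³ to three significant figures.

6.06e-05 kg/m³

For an instantaneous plane source, C(x,t) = M/(n_e·A·√(4πDt)) · exp(−(x−vt)²/(4Dt)), with n_e·A the pore (flow) area.
Plume center vt = 0.928 × 425 = 394.4 m, so the well at 474 m is 79.6 m downgradient of the peak.
√(4πDt) = 127.2 m, giving peak height M/(n_e·A·√(4πDt)) = 0.603/(0.28 × 81.7 × 127.2) = 0.0002072 kg/m³.
(x−vt)²/(4Dt) = (79.6)²/(4 × 3.03 × 425) = 1.230; exp(−1.230) = 0.2923.
C = 0.0002072 × 0.2923 = 6.06e-05 kg/m³.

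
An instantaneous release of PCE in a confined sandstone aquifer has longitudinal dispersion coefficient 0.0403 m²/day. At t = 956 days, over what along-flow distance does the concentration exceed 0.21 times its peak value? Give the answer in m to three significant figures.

31.0 m

The plume is Gaussian with σ = √(2Dt) = √(2 × 0.0403 × 956) = 8.778 m.
C/C_peak = exp(−Δx²/(2σ²)) = 0.21 ⇒ Δx = σ·√(−2 ln 0.21) = 8.778 × 1.767 = 15.51 m.
Width = 2Δx = 31.0 m.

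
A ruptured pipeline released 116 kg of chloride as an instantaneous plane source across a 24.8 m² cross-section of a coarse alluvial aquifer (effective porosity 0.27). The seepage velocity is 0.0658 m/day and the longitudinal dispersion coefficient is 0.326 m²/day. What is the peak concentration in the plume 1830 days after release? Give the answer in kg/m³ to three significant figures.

0.200 kg/m³

The peak of an instantaneous 1D plume sits at x = vt; there the Gaussian factor is 1 and C_max = M/(n_e·A·√(4πDt)), where n_e·A is the pore area the mass is dissolved in.
√(4πDt) = √(4π × 0.326 × 1830) = 86.58 m, so C_max = 116/(0.27 × 24.8 × 86.58) = 0.200 kg/m³.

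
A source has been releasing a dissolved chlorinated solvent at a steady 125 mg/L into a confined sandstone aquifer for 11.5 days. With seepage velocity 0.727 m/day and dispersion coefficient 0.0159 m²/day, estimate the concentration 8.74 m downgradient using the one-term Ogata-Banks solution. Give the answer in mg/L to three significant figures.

For a continuous step input, C/C₀ ≈ ½·erfc((x−vt)/(2√(Dt))).
vt = 0.727 × 11.5 = 8.3605 m and 2√(Dt) = 2√(0.0159 × 11.5) = 0.8552 m.
Argument (x−vt)/(2√(Dt)) = (8.74 − 8.3605)/0.8552 = 0.4438; ½·erfc(0.4438) = 0.2651.
C = 125 × 0.2651 = 33.1 mg/L.

33.1 mg/L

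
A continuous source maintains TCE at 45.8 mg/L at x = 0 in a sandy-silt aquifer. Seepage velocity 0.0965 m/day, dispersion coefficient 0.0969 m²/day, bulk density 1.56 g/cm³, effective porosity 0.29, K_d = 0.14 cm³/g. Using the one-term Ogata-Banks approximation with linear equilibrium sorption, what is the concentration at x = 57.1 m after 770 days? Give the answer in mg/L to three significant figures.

Retardation factor R = 1 + ρ_b·K_d/n = 1 + 1.56 × 0.14/0.29 = 1.753.
Sorption retards both mechanisms: v_R = v/R = 0.05505 m/day, D_R = D/R = 0.05528 m²/day.
v_R·t = 0.05505 × 770 = 42.3885 m; 2√(D_R t) = 13.05 m; argument = (57.1 − 42.3885)/13.05 = 1.127.
C = C₀ × ½·erfc(1.127) = 45.8 × 0.05549 = 2.54 mg/L.

2.54 mg/L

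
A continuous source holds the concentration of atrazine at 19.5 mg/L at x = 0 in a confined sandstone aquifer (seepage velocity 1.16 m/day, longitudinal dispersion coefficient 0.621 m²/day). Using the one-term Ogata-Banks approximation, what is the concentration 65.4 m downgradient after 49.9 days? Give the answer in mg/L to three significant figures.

3.31 mg/L

For a continuous step input, C/C₀ ≈ ½·erfc((x−vt)/(2√(Dt))).
vt = 1.16 × 49.9 = 57.884 m and 2√(Dt) = 2√(0.621 × 49.9) = 11.13 m.
Argument (x−vt)/(2√(Dt)) = (65.4 − 57.884)/11.13 = 0.6753; ½·erfc(0.6753) = 0.1698.
C = 19.5 × 0.1698 = 3.31 mg/L.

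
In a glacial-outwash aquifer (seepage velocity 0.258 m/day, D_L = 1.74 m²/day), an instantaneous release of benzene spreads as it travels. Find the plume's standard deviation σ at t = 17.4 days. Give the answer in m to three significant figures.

Dispersive spreading gives a Gaussian with σ² = 2Dt; advection only shifts the center.
σ = √(2 × 1.74 × 17.4) = 7.78 m.

7.78 m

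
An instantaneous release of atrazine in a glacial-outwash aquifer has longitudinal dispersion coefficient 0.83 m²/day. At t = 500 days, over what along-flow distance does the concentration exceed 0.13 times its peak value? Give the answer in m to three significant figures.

The plume is Gaussian with σ = √(2Dt) = √(2 × 0.83 × 500) = 28.81 m.
C/C_peak = exp(−Δx²/(2σ²)) = 0.13 ⇒ Δx = σ·√(−2 ln 0.13) = 28.81 × 2.020 = 58.20 m.
Width = 2Δx = 116 m.

116 m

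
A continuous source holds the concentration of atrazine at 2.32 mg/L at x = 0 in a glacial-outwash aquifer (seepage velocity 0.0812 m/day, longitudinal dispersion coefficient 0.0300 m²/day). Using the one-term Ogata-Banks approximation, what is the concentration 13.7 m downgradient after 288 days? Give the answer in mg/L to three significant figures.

For a continuous step input, C/C₀ ≈ ½·erfc((x−vt)/(2√(Dt))).
vt = 0.0812 × 288 = 23.3856 m and 2√(Dt) = 2√(0.0300 × 288) = 5.879 m.
Argument (x−vt)/(2√(Dt)) = (13.7 − 23.3856)/5.879 = -1.647; ½·erfc(-1.647) = 0.9901.
C = 2.32 × 0.9901 = 2.30 mg/L.

2.30 mg/L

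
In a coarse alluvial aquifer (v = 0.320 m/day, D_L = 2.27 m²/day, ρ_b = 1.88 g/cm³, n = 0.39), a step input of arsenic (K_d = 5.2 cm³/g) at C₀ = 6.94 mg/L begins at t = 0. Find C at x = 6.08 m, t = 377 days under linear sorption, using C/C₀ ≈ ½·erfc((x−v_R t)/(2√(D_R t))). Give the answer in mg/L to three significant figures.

2.98 mg/L

Retardation factor R = 1 + ρ_b·K_d/n = 1 + 1.88 × 5.2/0.39 = 26.07.
Sorption retards both mechanisms: v_R = v/R = 0.01227 m/day, D_R = D/R = 0.08707 m²/day.
v_R·t = 0.01227 × 377 = 4.62579 m; 2√(D_R t) = 11.46 m; argument = (6.08 − 4.62579)/11.46 = 0.1269.
C = C₀ × ½·erfc(0.1269) = 6.94 × 0.4288 = 2.98 mg/L.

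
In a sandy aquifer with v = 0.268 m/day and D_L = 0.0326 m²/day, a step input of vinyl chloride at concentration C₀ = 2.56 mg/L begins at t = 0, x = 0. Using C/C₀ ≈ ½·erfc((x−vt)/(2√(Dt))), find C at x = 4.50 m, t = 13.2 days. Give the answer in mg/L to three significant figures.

For a continuous step input, C/C₀ ≈ ½·erfc((x−vt)/(2√(Dt))).
vt = 0.268 × 13.2 = 3.5376 m and 2√(Dt) = 2√(0.0326 × 13.2) = 1.312 m.
Argument (x−vt)/(2√(Dt)) = (4.50 − 3.5376)/1.312 = 0.7335; ½·erfc(0.7335) = 0.1498.
C = 2.56 × 0.1498 = 0.383 mg/L.

0.383 mg/L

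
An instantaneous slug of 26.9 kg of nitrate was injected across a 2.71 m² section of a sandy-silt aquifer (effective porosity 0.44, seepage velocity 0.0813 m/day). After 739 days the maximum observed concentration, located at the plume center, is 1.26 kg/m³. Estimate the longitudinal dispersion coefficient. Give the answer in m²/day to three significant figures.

At the plume center C_max = M/(n_e·A·√(4πDt)), so D = M²/(4πt·(n_e·A·C_max)²).
n_e·A·C_max = 0.44 × 2.71 × 1.26 = 1.502 kg/m.
D = 26.9²/(4π × 739 × 1.502²) = 0.0345 m²/day.

0.0345 m²/day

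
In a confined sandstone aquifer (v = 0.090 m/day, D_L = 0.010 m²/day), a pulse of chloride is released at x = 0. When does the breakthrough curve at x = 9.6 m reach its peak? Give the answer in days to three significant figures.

For the 1D instantaneous-source solution, setting ∂C/∂t = 0 at fixed x gives v²t² + 2Dt − x² = 0, so t = (√(D² + v²x²) − D)/v².
√(D² + v²x²) = √(0.010² + 0.090² × 9.6²) = 0.8641; v² = 0.0081.
t = (0.8641 − 0.010)/0.0081 = 105 days (vs. the pure-advection estimate x/v = 107 d).

105 days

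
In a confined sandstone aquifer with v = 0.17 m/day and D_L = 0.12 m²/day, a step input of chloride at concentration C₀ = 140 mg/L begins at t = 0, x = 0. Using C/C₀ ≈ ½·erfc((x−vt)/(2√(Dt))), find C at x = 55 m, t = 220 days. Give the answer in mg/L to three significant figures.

1.08 mg/L

For a continuous step input, C/C₀ ≈ ½·erfc((x−vt)/(2√(Dt))).
vt = 0.17 × 220 = 37.4 m and 2√(Dt) = 2√(0.12 × 220) = 10.28 m.
Argument (x−vt)/(2√(Dt)) = (55 − 37.4)/10.28 = 1.712; ½·erfc(1.712) = 0.007736.
C = 140 × 0.007736 = 1.08 mg/L.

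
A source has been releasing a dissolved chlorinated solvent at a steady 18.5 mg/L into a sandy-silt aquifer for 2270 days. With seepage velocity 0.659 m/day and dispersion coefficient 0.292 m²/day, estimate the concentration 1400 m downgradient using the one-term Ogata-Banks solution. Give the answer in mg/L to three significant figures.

18.4 mg/L

For a continuous step input, C/C₀ ≈ ½·erfc((x−vt)/(2√(Dt))).
vt = 0.659 × 2270 = 1495.93 m and 2√(Dt) = 2√(0.292 × 2270) = 51.49 m.
Argument (x−vt)/(2√(Dt)) = (1400 − 1495.93)/51.49 = -1.863; ½·erfc(-1.863) = 0.9958.
C = 18.5 × 0.9958 = 18.4 mg/L.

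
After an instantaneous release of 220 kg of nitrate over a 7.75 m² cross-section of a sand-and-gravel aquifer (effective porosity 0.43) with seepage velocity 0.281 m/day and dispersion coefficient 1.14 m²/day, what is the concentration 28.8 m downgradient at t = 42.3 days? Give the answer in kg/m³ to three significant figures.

0.609 kg/m³

For an instantaneous plane source, C(x,t) = M/(n_e·A·√(4πDt)) · exp(−(x−vt)²/(4Dt)), with n_e·A the pore (flow) area.
Plume center vt = 0.281 × 42.3 = 11.8863 m, so the well at 28.8 m is 16.9137 m downgradient of the peak.
√(4πDt) = 24.62 m, giving peak height M/(n_e·A·√(4πDt)) = 220/(0.43 × 7.75 × 24.62) = 2.681 kg/m³.
(x−vt)²/(4Dt) = (16.9137)²/(4 × 1.14 × 42.3) = 1.483; exp(−1.483) = 0.2270.
C = 2.681 × 0.2270 = 0.609 kg/m³.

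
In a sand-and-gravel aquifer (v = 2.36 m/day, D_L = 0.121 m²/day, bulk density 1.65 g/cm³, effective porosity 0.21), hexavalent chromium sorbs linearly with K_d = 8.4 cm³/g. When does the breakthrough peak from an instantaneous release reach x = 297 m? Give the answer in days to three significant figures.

8430 days

Retardation factor R = 1 + ρ_b·K_d/n = 1 + 1.65 × 8.4/0.21 = 67.00.
Sorption retards both mechanisms: v_R = v/R = 0.03522 m/day, D_R = D/R = 0.001806 m²/day.
Peak time from v_R²t² + 2D_R t − x² = 0: t = (√(D_R² + v_R²x²) − D_R)/v_R².
√(D_R² + v_R²x²) = √(0.001806² + 0.03522² × 297²) = 10.46; v_R² = 0.001240.
t = (10.46 − 0.001806)/0.001240 = 8430 days.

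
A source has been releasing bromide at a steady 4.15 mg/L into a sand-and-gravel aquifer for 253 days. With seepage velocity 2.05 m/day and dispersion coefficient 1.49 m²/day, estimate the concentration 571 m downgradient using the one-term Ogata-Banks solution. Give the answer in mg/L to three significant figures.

For a continuous step input, C/C₀ ≈ ½·erfc((x−vt)/(2√(Dt))).
vt = 2.05 × 253 = 518.65 m and 2√(Dt) = 2√(1.49 × 253) = 38.83 m.
Argument (x−vt)/(2√(Dt)) = (571 − 518.65)/38.83 = 1.348; ½·erfc(1.348) = 0.02830.
C = 4.15 × 0.02830 = 0.117 mg/L.

0.117 mg/L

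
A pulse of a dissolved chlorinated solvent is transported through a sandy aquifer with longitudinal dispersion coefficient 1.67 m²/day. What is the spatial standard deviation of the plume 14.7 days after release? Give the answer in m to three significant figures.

Dispersive spreading gives a Gaussian with σ² = 2Dt; advection only shifts the center.
σ = √(2 × 1.67 × 14.7) = 7.01 m.

7.01 m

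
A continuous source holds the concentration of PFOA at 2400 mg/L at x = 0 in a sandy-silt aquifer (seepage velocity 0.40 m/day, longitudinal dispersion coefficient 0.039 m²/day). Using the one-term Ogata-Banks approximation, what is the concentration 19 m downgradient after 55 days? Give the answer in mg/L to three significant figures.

2220 mg/L

For a continuous step input, C/C₀ ≈ ½·erfc((x−vt)/(2√(Dt))).
vt = 0.40 × 55 = 22 m and 2√(Dt) = 2√(0.039 × 55) = 2.929 m.
Argument (x−vt)/(2√(Dt)) = (19 − 22)/2.929 = -1.024; ½·erfc(-1.024) = 0.9262.
C = 2400 × 0.9262 = 2220 mg/L.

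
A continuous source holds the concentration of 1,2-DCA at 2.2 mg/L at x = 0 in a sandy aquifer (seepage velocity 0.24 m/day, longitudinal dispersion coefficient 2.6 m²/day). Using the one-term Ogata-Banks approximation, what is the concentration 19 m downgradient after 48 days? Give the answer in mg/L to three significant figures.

For a continuous step input, C/C₀ ≈ ½·erfc((x−vt)/(2√(Dt))).
vt = 0.24 × 48 = 11.52 m and 2√(Dt) = 2√(2.6 × 48) = 22.34 m.
Argument (x−vt)/(2√(Dt)) = (19 − 11.52)/22.34 = 0.3348; ½·erfc(0.3348) = 0.3179.
C = 2.2 × 0.3179 = 0.699 mg/L.

0.699 mg/L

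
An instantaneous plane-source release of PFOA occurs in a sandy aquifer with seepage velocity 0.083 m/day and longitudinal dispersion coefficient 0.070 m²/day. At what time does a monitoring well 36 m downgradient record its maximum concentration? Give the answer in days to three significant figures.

424 days

For the 1D instantaneous-source solution, setting ∂C/∂t = 0 at fixed x gives v²t² + 2Dt − x² = 0, so t = (√(D² + v²x²) − D)/v².
√(D² + v²x²) = √(0.070² + 0.083² × 36²) = 2.989; v² = 0.006889.
t = (2.989 − 0.070)/0.006889 = 424 days (vs. the pure-advection estimate x/v = 434 d).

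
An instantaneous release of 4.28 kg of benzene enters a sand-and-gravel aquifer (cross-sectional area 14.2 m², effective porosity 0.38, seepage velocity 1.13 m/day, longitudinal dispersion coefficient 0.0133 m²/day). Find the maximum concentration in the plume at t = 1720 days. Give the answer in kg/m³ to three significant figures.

0.0468 kg/m³

The peak of an instantaneous 1D plume sits at x = vt; there the Gaussian factor is 1 and C_max = M/(n_e·A·√(4πDt)), where n_e·A is the pore area the mass is dissolved in.
√(4πDt) = √(4π × 0.0133 × 1720) = 16.95 m, so C_max = 4.28/(0.38 × 14.2 × 16.95) = 0.0468 kg/m³.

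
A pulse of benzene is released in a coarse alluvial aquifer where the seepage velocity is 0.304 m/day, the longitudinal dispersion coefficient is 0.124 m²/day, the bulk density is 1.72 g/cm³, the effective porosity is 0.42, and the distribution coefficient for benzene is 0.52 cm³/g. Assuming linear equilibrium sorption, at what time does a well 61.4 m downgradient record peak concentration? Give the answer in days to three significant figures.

628 days

Retardation factor R = 1 + ρ_b·K_d/n = 1 + 1.72 × 0.52/0.42 = 3.130.
Sorption retards both mechanisms: v_R = v/R = 0.09712 m/day, D_R = D/R = 0.03962 m²/day.
Peak time from v_R²t² + 2D_R t − x² = 0: t = (√(D_R² + v_R²x²) − D_R)/v_R².
√(D_R² + v_R²x²) = √(0.03962² + 0.09712² × 61.4²) = 5.963; v_R² = 0.009432.
t = (5.963 − 0.03962)/0.009432 = 628 days.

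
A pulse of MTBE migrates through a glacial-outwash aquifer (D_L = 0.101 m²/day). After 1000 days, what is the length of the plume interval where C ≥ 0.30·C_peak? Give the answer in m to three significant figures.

The plume is Gaussian with σ = √(2Dt) = √(2 × 0.101 × 1000) = 14.21 m.
C/C_peak = exp(−Δx²/(2σ²)) = 0.30 ⇒ Δx = σ·√(−2 ln 0.30) = 14.21 × 1.552 = 22.05 m.
Width = 2Δx = 44.1 m.

44.1 m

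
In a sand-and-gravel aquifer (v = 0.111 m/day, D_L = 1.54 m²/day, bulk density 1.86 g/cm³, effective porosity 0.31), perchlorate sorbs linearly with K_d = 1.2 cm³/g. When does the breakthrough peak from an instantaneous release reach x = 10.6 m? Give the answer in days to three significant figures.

Retardation factor R = 1 + ρ_b·K_d/n = 1 + 1.86 × 1.2/0.31 = 8.200.
Sorption retards both mechanisms: v_R = v/R = 0.01354 m/day, D_R = D/R = 0.1878 m²/day.
Peak time from v_R²t² + 2D_R t − x² = 0: t = (√(D_R² + v_R²x²) − D_R)/v_R².
√(D_R² + v_R²x²) = √(0.1878² + 0.01354² × 10.6²) = 0.2364; v_R² = 0.0001833.
t = (0.2364 − 0.1878)/0.0001833 = 265 days.

265 days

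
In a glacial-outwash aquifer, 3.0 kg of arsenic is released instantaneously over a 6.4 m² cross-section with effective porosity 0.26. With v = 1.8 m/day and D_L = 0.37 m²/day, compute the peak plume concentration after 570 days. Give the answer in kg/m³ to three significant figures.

The peak of an instantaneous 1D plume sits at x = vt; there the Gaussian factor is 1 and C_max = M/(n_e·A·√(4πDt)), where n_e·A is the pore area the mass is dissolved in.
√(4πDt) = √(4π × 0.37 × 570) = 51.48 m, so C_max = 3.0/(0.26 × 6.4 × 51.48) = 0.0350 kg/m³.

0.0350 kg/m³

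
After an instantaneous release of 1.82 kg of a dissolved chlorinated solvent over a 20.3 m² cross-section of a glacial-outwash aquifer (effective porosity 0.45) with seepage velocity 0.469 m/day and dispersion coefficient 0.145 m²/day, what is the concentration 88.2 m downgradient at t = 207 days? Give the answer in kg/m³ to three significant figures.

For an instantaneous plane source, C(x,t) = M/(n_e·A·√(4πDt)) · exp(−(x−vt)²/(4Dt)), with n_e·A the pore (flow) area.
Plume center vt = 0.469 × 207 = 97.083 m, so the well at 88.2 m is 8.883 m upgradient of the peak.
√(4πDt) = 19.42 m, giving peak height M/(n_e·A·√(4πDt)) = 1.82/(0.45 × 20.3 × 19.42) = 0.01026 kg/m³.
(x−vt)²/(4Dt) = (-8.883)²/(4 × 0.145 × 207) = 0.6572; exp(−0.6572) = 0.5183.
C = 0.01026 × 0.5183 = 0.00532 kg/m³.

0.00532 kg/m³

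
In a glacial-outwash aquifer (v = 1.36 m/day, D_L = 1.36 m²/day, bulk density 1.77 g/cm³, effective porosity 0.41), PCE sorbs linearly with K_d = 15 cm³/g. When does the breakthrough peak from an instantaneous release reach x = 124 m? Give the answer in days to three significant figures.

5950 days

Retardation factor R = 1 + ρ_b·K_d/n = 1 + 1.77 × 15/0.41 = 65.76.
Sorption retards both mechanisms: v_R = v/R = 0.02068 m/day, D_R = D/R = 0.02068 m²/day.
Peak time from v_R²t² + 2D_R t − x² = 0: t = (√(D_R² + v_R²x²) − D_R)/v_R².
√(D_R² + v_R²x²) = √(0.02068² + 0.02068² × 124²) = 2.564; v_R² = 0.0004277.
t = (2.564 − 0.02068)/0.0004277 = 5950 days.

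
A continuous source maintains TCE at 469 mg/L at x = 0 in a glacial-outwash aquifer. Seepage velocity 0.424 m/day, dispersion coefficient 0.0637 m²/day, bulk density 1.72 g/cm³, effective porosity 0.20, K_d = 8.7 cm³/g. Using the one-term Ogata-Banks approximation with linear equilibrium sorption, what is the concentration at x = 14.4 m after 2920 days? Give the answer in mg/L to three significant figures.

379 mg/L

Retardation factor R = 1 + ρ_b·K_d/n = 1 + 1.72 × 8.7/0.20 = 75.82.
Sorption retards both mechanisms: v_R = v/R = 0.005592 m/day, D_R = D/R = 0.0008401 m²/day.
v_R·t = 0.005592 × 2920 = 16.32864 m; 2√(D_R t) = 3.132 m; argument = (14.4 − 16.32864)/3.132 = -0.6158.
C = C₀ × ½·erfc(-0.6158) = 469 × 0.8081 = 379 mg/L.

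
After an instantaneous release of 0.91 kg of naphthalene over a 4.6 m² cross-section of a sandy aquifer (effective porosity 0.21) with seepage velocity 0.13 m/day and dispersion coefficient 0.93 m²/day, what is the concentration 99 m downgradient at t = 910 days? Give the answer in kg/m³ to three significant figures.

For an instantaneous plane source, C(x,t) = M/(n_e·A·√(4πDt)) · exp(−(x−vt)²/(4Dt)), with n_e·A the pore (flow) area.
Plume center vt = 0.13 × 910 = 118.3 m, so the well at 99 m is 19.3 m upgradient of the peak.
√(4πDt) = 103.1 m, giving peak height M/(n_e·A·√(4πDt)) = 0.91/(0.21 × 4.6 × 103.1) = 0.009137 kg/m³.
(x−vt)²/(4Dt) = (-19.3)²/(4 × 0.93 × 910) = 0.1100; exp(−0.1100) = 0.8958.
C = 0.009137 × 0.8958 = 0.00818 kg/m³.

0.00818 kg/m³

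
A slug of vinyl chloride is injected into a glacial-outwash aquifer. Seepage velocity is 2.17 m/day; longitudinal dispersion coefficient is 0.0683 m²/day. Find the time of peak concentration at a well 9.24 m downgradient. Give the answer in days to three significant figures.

For the 1D instantaneous-source solution, setting ∂C/∂t = 0 at fixed x gives v²t² + 2Dt − x² = 0, so t = (√(D² + v²x²) − D)/v².
√(D² + v²x²) = √(0.0683² + 2.17² × 9.24²) = 20.05; v² = 4.7089.
t = (20.05 − 0.0683)/4.7089 = 4.24 days (vs. the pure-advection estimate x/v = 4.26 d).

4.24 days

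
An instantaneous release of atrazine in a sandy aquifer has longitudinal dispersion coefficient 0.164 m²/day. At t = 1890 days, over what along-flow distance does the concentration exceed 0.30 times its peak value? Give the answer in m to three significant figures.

The plume is Gaussian with σ = √(2Dt) = √(2 × 0.164 × 1890) = 24.90 m.
C/C_peak = exp(−Δx²/(2σ²)) = 0.30 ⇒ Δx = σ·√(−2 ln 0.30) = 24.90 × 1.552 = 38.64 m.
Width = 2Δx = 77.3 m.

77.3 m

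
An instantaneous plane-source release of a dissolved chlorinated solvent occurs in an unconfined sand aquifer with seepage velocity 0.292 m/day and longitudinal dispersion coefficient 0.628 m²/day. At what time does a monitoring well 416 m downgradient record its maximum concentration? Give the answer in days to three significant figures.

1420 days

For the 1D instantaneous-source solution, setting ∂C/∂t = 0 at fixed x gives v²t² + 2Dt − x² = 0, so t = (√(D² + v²x²) − D)/v².
√(D² + v²x²) = √(0.628² + 0.292² × 416²) = 121.5; v² = 0.085264.
t = (121.5 − 0.628)/0.085264 = 1420 days (vs. the pure-advection estimate x/v = 1420 d).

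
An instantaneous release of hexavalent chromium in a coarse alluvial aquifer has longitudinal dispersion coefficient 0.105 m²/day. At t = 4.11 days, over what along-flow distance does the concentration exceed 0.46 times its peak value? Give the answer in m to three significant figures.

2.32 m

The plume is Gaussian with σ = √(2Dt) = √(2 × 0.105 × 4.11) = 0.9290 m.
C/C_peak = exp(−Δx²/(2σ²)) = 0.46 ⇒ Δx = σ·√(−2 ln 0.46) = 0.9290 × 1.246 = 1.158 m.
Width = 2Δx = 2.32 m.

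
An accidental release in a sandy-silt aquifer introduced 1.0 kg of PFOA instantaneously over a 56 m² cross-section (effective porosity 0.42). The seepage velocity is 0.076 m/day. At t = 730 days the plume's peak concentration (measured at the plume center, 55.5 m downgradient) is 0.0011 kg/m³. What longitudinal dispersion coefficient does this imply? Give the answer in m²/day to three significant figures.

0.163 m²/day

At the plume center C_max = M/(n_e·A·√(4πDt)), so D = M²/(4πt·(n_e·A·C_max)²).
n_e·A·C_max = 0.42 × 56 × 0.0011 = 0.02587 kg/m.
D = 1.0²/(4π × 730 × 0.02587²) = 0.163 m²/day.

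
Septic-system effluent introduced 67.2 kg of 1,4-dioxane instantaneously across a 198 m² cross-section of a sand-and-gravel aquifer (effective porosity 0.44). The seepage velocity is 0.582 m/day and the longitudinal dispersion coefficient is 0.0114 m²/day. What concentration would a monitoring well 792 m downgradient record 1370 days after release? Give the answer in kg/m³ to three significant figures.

0.0349 kg/m³

For an instantaneous plane source, C(x,t) = M/(n_e·A·√(4πDt)) · exp(−(x−vt)²/(4Dt)), with n_e·A the pore (flow) area.
Plume center vt = 0.582 × 1370 = 797.34 m, so the well at 792 m is 5.34 m upgradient of the peak.
√(4πDt) = 14.01 m, giving peak height M/(n_e·A·√(4πDt)) = 67.2/(0.44 × 198 × 14.01) = 0.05506 kg/m³.
(x−vt)²/(4Dt) = (-5.34)²/(4 × 0.0114 × 1370) = 0.4565; exp(−0.4565) = 0.6335.
C = 0.05506 × 0.6335 = 0.0349 kg/m³.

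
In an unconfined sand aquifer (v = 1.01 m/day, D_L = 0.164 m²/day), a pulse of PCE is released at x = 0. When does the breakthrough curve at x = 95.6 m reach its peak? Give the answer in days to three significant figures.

For the 1D instantaneous-source solution, setting ∂C/∂t = 0 at fixed x gives v²t² + 2Dt − x² = 0, so t = (√(D² + v²x²) − D)/v².
√(D² + v²x²) = √(0.164² + 1.01² × 95.6²) = 96.56; v² = 1.0201.
t = (96.56 − 0.164)/1.0201 = 94.5 days (vs. the pure-advection estimate x/v = 94.7 d).

94.5 days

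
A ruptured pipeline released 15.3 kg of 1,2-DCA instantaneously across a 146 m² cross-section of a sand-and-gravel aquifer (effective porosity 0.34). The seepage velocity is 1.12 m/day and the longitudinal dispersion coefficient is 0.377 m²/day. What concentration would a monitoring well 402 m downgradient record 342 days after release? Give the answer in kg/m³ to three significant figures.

For an instantaneous plane source, C(x,t) = M/(n_e·A·√(4πDt)) · exp(−(x−vt)²/(4Dt)), with n_e·A the pore (flow) area.
Plume center vt = 1.12 × 342 = 383.04 m, so the well at 402 m is 18.96 m downgradient of the peak.
√(4πDt) = 40.25 m, giving peak height M/(n_e·A·√(4πDt)) = 15.3/(0.34 × 146 × 40.25) = 0.007658 kg/m³.
(x−vt)²/(4Dt) = (18.96)²/(4 × 0.377 × 342) = 0.6970; exp(−0.6970) = 0.4981.
C = 0.007658 × 0.4981 = 0.00381 kg/m³.

0.00381 kg/m³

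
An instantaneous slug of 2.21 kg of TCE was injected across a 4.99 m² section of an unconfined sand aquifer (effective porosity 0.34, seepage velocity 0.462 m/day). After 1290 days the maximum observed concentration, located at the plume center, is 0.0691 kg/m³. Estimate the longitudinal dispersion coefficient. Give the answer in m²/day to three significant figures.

At the plume center C_max = M/(n_e·A·√(4πDt)), so D = M²/(4πt·(n_e·A·C_max)²).
n_e·A·C_max = 0.34 × 4.99 × 0.0691 = 0.1172 kg/m.
D = 2.21²/(4π × 1290 × 0.1172²) = 0.0219 m²/day.

0.0219 m²/day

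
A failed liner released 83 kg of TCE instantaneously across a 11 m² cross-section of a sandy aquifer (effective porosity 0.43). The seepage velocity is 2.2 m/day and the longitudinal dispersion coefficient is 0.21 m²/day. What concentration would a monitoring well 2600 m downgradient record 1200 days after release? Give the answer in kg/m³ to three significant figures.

0.0638 kg/m³

For an instantaneous plane source, C(x,t) = M/(n_e·A·√(4πDt)) · exp(−(x−vt)²/(4Dt)), with n_e·A the pore (flow) area.
Plume center vt = 2.2 × 1200 = 2640 m, so the well at 2600 m is 40 m upgradient of the peak.
√(4πDt) = 56.27 m, giving peak height M/(n_e·A·√(4πDt)) = 83/(0.43 × 11 × 56.27) = 0.3118 kg/m³.
(x−vt)²/(4Dt) = (-40)²/(4 × 0.21 × 1200) = 1.587; exp(−1.587) = 0.2045.
C = 0.3118 × 0.2045 = 0.0638 kg/m³.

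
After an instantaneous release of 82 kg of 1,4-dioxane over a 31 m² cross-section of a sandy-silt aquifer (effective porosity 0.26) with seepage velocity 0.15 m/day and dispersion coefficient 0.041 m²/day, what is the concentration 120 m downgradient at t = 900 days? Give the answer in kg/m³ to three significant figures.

0.103 kg/m³

For an instantaneous plane source, C(x,t) = M/(n_e·A·√(4πDt)) · exp(−(x−vt)²/(4Dt)), with n_e·A the pore (flow) area.
Plume center vt = 0.15 × 900 = 135 m, so the well at 120 m is 15 m upgradient of the peak.
√(4πDt) = 21.53 m, giving peak height M/(n_e·A·√(4πDt)) = 82/(0.26 × 31 × 21.53) = 0.4725 kg/m³.
(x−vt)²/(4Dt) = (-15)²/(4 × 0.041 × 900) = 1.524; exp(−1.524) = 0.2178.
C = 0.4725 × 0.2178 = 0.103 kg/m³.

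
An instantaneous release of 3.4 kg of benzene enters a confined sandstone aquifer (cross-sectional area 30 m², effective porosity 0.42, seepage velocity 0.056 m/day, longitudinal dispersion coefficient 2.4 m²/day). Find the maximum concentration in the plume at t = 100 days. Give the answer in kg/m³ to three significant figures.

The peak of an instantaneous 1D plume sits at x = vt; there the Gaussian factor is 1 and C_max = M/(n_e·A·√(4πDt)), where n_e·A is the pore area the mass is dissolved in.
√(4πDt) = √(4π × 2.4 × 100) = 54.92 m, so C_max = 3.4/(0.42 × 30 × 54.92) = 0.00491 kg/m³.

0.00491 kg/m³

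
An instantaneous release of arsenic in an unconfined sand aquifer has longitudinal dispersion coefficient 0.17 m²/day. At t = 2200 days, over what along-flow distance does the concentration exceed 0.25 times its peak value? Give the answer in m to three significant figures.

The plume is Gaussian with σ = √(2Dt) = √(2 × 0.17 × 2200) = 27.35 m.
C/C_peak = exp(−Δx²/(2σ²)) = 0.25 ⇒ Δx = σ·√(−2 ln 0.25) = 27.35 × 1.665 = 45.54 m.
Width = 2Δx = 91.1 m.

91.1 m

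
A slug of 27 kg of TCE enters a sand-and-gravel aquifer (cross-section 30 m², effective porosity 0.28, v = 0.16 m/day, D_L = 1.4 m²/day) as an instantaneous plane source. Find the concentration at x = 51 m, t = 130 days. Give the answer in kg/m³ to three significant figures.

For an instantaneous plane source, C(x,t) = M/(n_e·A·√(4πDt)) · exp(−(x−vt)²/(4Dt)), with n_e·A the pore (flow) area.
Plume center vt = 0.16 × 130 = 20.8 m, so the well at 51 m is 30.2 m downgradient of the peak.
√(4πDt) = 47.82 m, giving peak height M/(n_e·A·√(4πDt)) = 27/(0.28 × 30 × 47.82) = 0.06722 kg/m³.
(x−vt)²/(4Dt) = (30.2)²/(4 × 1.4 × 130) = 1.253; exp(−1.253) = 0.2856.
C = 0.06722 × 0.2856 = 0.0192 kg/m³.

0.0192 kg/m³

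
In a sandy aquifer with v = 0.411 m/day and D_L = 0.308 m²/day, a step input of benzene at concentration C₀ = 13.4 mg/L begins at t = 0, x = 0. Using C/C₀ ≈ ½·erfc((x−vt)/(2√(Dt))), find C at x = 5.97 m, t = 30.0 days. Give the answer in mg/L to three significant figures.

For a continuous step input, C/C₀ ≈ ½·erfc((x−vt)/(2√(Dt))).
vt = 0.411 × 30.0 = 12.33 m and 2√(Dt) = 2√(0.308 × 30.0) = 6.079 m.
Argument (x−vt)/(2√(Dt)) = (5.97 − 12.33)/6.079 = -1.046; ½·erfc(-1.046) = 0.9305.
C = 13.4 × 0.9305 = 12.5 mg/L.

12.5 mg/L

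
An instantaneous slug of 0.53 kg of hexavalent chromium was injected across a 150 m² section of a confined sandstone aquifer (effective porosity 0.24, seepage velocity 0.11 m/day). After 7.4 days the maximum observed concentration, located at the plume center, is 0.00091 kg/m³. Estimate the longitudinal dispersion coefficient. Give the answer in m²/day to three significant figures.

At the plume center C_max = M/(n_e·A·√(4πDt)), so D = M²/(4πt·(n_e·A·C_max)²).
n_e·A·C_max = 0.24 × 150 × 0.00091 = 0.03276 kg/m.
D = 0.53²/(4π × 7.4 × 0.03276²) = 2.81 m²/day.

2.81 m²/day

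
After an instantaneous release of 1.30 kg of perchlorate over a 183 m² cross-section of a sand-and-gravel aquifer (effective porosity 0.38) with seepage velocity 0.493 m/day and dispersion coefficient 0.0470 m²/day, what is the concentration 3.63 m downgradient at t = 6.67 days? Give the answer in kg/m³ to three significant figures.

For an instantaneous plane source, C(x,t) = M/(n_e·A·√(4πDt)) · exp(−(x−vt)²/(4Dt)), with n_e·A the pore (flow) area.
Plume center vt = 0.493 × 6.67 = 3.28831 m, so the well at 3.63 m is 0.34169 m downgradient of the peak.
√(4πDt) = 1.985 m, giving peak height M/(n_e·A·√(4πDt)) = 1.30/(0.38 × 183 × 1.985) = 0.009418 kg/m³.
(x−vt)²/(4Dt) = (0.34169)²/(4 × 0.0470 × 6.67) = 0.09311; exp(−0.09311) = 0.9111.
C = 0.009418 × 0.9111 = 0.00858 kg/m³.

0.00858 kg/m³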